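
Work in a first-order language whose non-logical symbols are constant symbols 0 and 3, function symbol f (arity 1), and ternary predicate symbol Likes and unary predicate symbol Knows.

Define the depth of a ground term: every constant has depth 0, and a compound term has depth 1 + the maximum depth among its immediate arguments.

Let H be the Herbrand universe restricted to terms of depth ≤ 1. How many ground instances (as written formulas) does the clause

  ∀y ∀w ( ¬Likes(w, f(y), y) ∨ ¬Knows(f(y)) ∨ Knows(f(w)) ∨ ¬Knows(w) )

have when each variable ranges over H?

Ground terms of depth ≤ 1:
  Let N_k count ground terms of depth at most k. Each non-constant term of depth ≤ k is some function symbol applied to depth-≤(k−1) arguments, giving N_k = 2 + N_{k-1}.
  N_0 = 2
  N_1 = 2 + 2 = 4
So there are 4 ground terms available for substitution.
The body mentions every one of the 2 quantified variables; since ground terms form a free algebra, no two substitutions collapse to the same formula.
Number of ground instances = 4^2 = 16.

16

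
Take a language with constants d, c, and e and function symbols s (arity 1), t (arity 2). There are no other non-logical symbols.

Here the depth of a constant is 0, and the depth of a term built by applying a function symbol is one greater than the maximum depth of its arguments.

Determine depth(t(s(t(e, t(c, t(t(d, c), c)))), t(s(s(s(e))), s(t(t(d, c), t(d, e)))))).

depth(t(d, c)) = 1 + max(0, 0) = 1
depth(t(t(d, c), c)) = 1 + max(1, 0) = 2
depth(t(c, t(t(d, c), c))) = 1 + max(0, 2) = 3
depth(t(e, t(c, t(t(d, c), c)))) = 1 + max(0, 3) = 4
depth(s(t(e, t(c, t(t(d, c), c))))) = 1 + depth(t(e, t(c, t(t(d, c), c)))) = 1 + 4 = 5
depth(s(e)) = 1 + depth(e) = 1 + 0 = 1
depth(s(s(e))) = 1 + depth(s(e)) = 1 + 1 = 2
depth(s(s(s(e)))) = 1 + depth(s(s(e))) = 1 + 2 = 3
depth(t(d, e)) = 1 + max(0, 0) = 1
depth(t(t(d, c), t(d, e))) = 1 + max(1, 1) = 2
depth(s(t(t(d, c), t(d, e)))) = 1 + depth(t(t(d, c), t(d, e))) = 1 + 2 = 3
depth(t(s(s(s(e))), s(t(t(d, c), t(d, e))))) = 1 + max(3, 3) = 4
depth(t(s(t(e, t(c, t(t(d, c), c)))), t(s(s(s(e))), s(t(t(d, c), t(d, e)))))) = 1 + max(5, 4) = 6

6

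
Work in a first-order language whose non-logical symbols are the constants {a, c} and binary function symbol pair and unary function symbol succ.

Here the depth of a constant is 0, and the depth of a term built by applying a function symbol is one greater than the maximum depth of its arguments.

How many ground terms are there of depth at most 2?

Let N_k count ground terms of depth at most k. Each non-constant term of depth ≤ k is some function symbol applied to depth-≤(k−1) arguments, giving N_k = 2 + N_{k-1}^2 + N_{k-1}.
N_0 = 2
N_1 = 2 + 2^2 + 2 = 8
N_2 = 2 + 8^2 + 8 = 74

74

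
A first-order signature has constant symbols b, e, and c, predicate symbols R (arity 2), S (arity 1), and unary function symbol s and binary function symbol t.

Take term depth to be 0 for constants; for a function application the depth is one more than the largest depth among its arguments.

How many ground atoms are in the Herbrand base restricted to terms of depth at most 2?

59292

First count ground terms of depth ≤ 2.
Write N_k for the number of ground terms of depth ≤ k. A term of depth ≤ k is either a constant or a function symbol applied to arguments of depth ≤ k−1, so N_k = 3 + N_{k-1} + N_{k-1}^2.
N_0 = 3
N_1 = 3 + 3 + 3^2 = 15
N_2 = 3 + 15 + 15^2 = 243
So |H| = 243.
A ground atom is a predicate applied to a tuple of terms from H, so the count is the sum over predicates of |H|^arity:
  R: 243^2 = 59049;  S: 243
Total ground atoms: 59049 + 243 = 59292.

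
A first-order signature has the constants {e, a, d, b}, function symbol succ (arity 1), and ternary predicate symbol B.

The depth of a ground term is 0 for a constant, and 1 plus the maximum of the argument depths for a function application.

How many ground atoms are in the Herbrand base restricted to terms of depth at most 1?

512

First count ground terms of depth ≤ 1.
Let N_k = |{terms of depth ≤ k}|. Then N_0 = 4 and N_k = 4 + N_{k-1} for k ≥ 1 (one summand per function symbol, arity giving the exponent).
N_0 = 4
N_1 = 4 + 4 = 8
Explicitly: e, a, d, b, succ(e), succ(a), succ(d), succ(b).
So |H| = 8.
Each predicate of arity r yields |H|^r ground atoms (one per choice of an r-tuple from H):
  B: 8^3 = 512
Total ground atoms: 512.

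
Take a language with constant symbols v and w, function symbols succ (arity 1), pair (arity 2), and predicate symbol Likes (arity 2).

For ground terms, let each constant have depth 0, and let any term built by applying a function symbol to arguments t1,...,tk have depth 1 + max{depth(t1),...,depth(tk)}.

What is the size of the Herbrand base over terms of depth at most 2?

5476

First count ground terms of depth ≤ 2.
Let N_k = |{terms of depth ≤ k}|. Then N_0 = 2 and N_k = 2 + N_{k-1} + N_{k-1}^2 for k ≥ 1 (one summand per function symbol, arity giving the exponent).
N_0 = 2
N_1 = 2 + 2 + 2^2 = 8
N_2 = 2 + 8 + 8^2 = 74
So |H| = 74.
Each predicate of arity r yields |H|^r ground atoms (one per choice of an r-tuple from H):
  Likes: 74^2 = 5476
Total ground atoms: 5476.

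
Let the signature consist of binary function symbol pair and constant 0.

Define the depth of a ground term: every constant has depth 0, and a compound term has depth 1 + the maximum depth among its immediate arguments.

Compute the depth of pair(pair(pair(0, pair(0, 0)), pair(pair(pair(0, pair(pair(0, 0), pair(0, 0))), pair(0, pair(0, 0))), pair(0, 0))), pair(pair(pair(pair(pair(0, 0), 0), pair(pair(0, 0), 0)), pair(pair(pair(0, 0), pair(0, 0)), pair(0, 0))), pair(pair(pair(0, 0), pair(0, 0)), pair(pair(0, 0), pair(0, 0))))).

7

depth(pair(0, 0)) = 1 + max(0, 0) = 1
depth(pair(0, pair(0, 0))) = 1 + max(0, 1) = 2
depth(pair(pair(0, 0), pair(0, 0))) = 1 + max(1, 1) = 2
depth(pair(0, pair(pair(0, 0), pair(0, 0)))) = 1 + max(0, 2) = 3
depth(pair(pair(0, pair(pair(0, 0), pair(0, 0))), pair(0, pair(0, 0)))) = 1 + max(3, 2) = 4
depth(pair(pair(pair(0, pair(pair(0, 0), pair(0, 0))), pair(0, pair(0, 0))), pair(0, 0))) = 1 + max(4, 1) = 5
depth(pair(pair(0, pair(0, 0)), pair(pair(pair(0, pair(pair(0, 0), pair(0, 0))), pair(0, pair(0, 0))), pair(0, 0)))) = 1 + max(2, 5) = 6
depth(pair(pair(0, 0), 0)) = 1 + max(1, 0) = 2
depth(pair(pair(pair(0, 0), 0), pair(pair(0, 0), 0))) = 1 + max(2, 2) = 3
depth(pair(pair(pair(0, 0), pair(0, 0)), pair(0, 0))) = 1 + max(2, 1) = 3
depth(pair(pair(pair(pair(0, 0), 0), pair(pair(0, 0), 0)), pair(pair(pair(0, 0), pair(0, 0)), pair(0, 0)))) = 1 + max(3, 3) = 4
depth(pair(pair(pair(0, 0), pair(0, 0)), pair(pair(0, 0), pair(0, 0)))) = 1 + max(2, 2) = 3
depth(pair(pair(pair(pair(pair(0, 0), 0), pair(pair(0, 0), 0)), pair(pair(pair(0, 0), pair(0, 0)), pair(0, 0))), pair(pair(pair(0, 0), pair(0, 0)), pair(pair(0, 0), pair(0, 0))))) = 1 + max(4, 3) = 5
depth(pair(pair(pair(0, pair(0, 0)), pair(pair(pair(0, pair(pair(0, 0), pair(0, 0))), pair(0, pair(0, 0))), pair(0, 0))), pair(pair(pair(pair(pair(0, 0), 0), pair(pair(0, 0), 0)), pair(pair(pair(0, 0), pair(0, 0)), pair(0, 0))), pair(pair(pair(0, 0), pair(0, 0)), pair(pair(0, 0), pair(0, 0)))))) = 1 + max(6, 5) = 7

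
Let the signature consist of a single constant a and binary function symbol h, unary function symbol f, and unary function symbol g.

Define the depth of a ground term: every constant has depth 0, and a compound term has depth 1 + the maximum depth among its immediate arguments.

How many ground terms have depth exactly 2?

21

Write N_k for the number of ground terms of depth ≤ k. A term of depth ≤ k is either a constant or a function symbol applied to arguments of depth ≤ k−1, so N_k = 1 + N_{k-1}^2 + N_{k-1} + N_{k-1}.
N_0 = 1
N_1 = 1 + 1^2 + 1 + 1 = 4
N_2 = 1 + 4^2 + 4 + 4 = 25
Terms of depth exactly 2: N_2 − N_1 = 25 − 4 = 21.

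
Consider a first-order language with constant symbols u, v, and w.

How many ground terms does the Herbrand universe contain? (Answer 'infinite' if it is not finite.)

There are no function symbols, so every ground term is one of the 3 constants.
The Herbrand universe is {u, v, w}, which is finite with 3 elements.

3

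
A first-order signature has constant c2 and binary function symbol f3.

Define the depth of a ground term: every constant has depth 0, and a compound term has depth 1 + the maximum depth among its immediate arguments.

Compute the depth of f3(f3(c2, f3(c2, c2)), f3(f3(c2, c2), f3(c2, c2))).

depth(f3(c2, c2)) = 1 + max(0, 0) = 1
depth(f3(c2, f3(c2, c2))) = 1 + max(0, 1) = 2
depth(f3(f3(c2, c2), f3(c2, c2))) = 1 + max(1, 1) = 2
depth(f3(f3(c2, f3(c2, c2)), f3(f3(c2, c2), f3(c2, c2)))) = 1 + max(2, 2) = 3

3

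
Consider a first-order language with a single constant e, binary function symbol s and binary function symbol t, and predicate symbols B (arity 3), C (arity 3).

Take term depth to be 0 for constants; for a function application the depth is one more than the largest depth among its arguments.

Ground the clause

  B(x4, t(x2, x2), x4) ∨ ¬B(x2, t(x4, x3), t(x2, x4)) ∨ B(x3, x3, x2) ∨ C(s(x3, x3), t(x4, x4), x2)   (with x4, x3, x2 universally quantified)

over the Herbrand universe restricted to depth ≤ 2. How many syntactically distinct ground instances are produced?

Ground terms of depth ≤ 2:
  Let N_k count ground terms of depth at most k. Each non-constant term of depth ≤ k is some function symbol applied to depth-≤(k−1) arguments, giving N_k = 1 + N_{k-1}^2 + N_{k-1}^2.
  N_0 = 1
  N_1 = 1 + 1^2 + 1^2 = 3
  N_2 = 1 + 3^2 + 3^2 = 19
So there are 19 ground terms available for substitution.
The body mentions every one of the 3 quantified variables; since ground terms form a free algebra, no two substitutions collapse to the same formula.
Number of ground instances = 19^3 = 6859.

6859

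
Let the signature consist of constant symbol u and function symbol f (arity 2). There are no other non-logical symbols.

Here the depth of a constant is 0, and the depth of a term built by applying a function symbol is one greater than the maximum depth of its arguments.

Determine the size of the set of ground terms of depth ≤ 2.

5

Write N_k for the number of ground terms of depth ≤ k. A term of depth ≤ k is either a constant or a function symbol applied to arguments of depth ≤ k−1, so N_k = 1 + N_{k-1}^2.
N_0 = 1
N_1 = 1 + 1^2 = 2
N_2 = 1 + 2^2 = 5
Explicitly: u, f(u, u), f(u, f(u, u)), f(f(u, u), u), f(f(u, u), f(u, u)).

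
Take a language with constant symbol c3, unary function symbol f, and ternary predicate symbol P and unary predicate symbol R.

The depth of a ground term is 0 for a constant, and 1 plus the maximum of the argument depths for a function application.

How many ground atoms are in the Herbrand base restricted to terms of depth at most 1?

10

First count ground terms of depth ≤ 1.
Count level by level. With function symbols f/1, the terms of depth ≤ k are the 1 constant together with each function applied to depth-≤(k−1) tuples, so N_k = 1 + N_{k-1}.
N_0 = 1
N_1 = 1 + 1 = 2
Explicitly: c3, f(c3).
So |H| = 2.
Each predicate of arity r yields |H|^r ground atoms (one per choice of an r-tuple from H):
  P: 2^3 = 8;  R: 2
Total ground atoms: 8 + 2 = 10.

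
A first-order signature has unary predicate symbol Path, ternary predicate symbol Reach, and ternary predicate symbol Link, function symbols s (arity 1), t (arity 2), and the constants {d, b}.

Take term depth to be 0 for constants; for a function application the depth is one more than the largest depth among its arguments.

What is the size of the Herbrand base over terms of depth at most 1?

First count ground terms of depth ≤ 1.
Let N_k = |{terms of depth ≤ k}|. Then N_0 = 2 and N_k = 2 + N_{k-1} + N_{k-1}^2 for k ≥ 1 (one summand per function symbol, arity giving the exponent).
N_0 = 2
N_1 = 2 + 2 + 2^2 = 8
Explicitly: d, b, s(d), s(b), t(d, d), t(d, b), t(b, d), t(b, b).
So |H| = 8.
Each predicate of arity r yields |H|^r ground atoms (one per choice of an r-tuple from H):
  Path: 8;  Reach: 8^3 = 512;  Link: 8^3 = 512
Total ground atoms: 8 + 512 + 512 = 1032.

1032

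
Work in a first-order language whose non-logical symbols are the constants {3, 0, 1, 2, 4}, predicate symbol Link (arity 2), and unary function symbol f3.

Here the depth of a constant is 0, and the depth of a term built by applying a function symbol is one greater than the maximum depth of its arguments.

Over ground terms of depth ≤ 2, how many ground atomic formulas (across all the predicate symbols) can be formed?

225

First count ground terms of depth ≤ 2.
If N_k denotes the number of depth-≤k ground terms, the 5 constants give N_0 = 5, and each function symbol of arity r contributes N_{k-1}^r new terms at level k: N_k = 5 + N_{k-1}.
N_0 = 5
N_1 = 5 + 5 = 10
N_2 = 5 + 10 = 15
So |H| = 15.
Each predicate of arity r yields |H|^r ground atoms (one per choice of an r-tuple from H):
  Link: 15^2 = 225
Total ground atoms: 225.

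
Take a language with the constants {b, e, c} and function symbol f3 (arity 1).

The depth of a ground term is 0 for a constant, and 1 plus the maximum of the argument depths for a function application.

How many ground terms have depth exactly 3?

3

Let N_k = |{terms of depth ≤ k}|. Then N_0 = 3 and N_k = 3 + N_{k-1} for k ≥ 1 (one summand per function symbol, arity giving the exponent).
N_0 = 3
N_1 = 3 + 3 = 6
N_2 = 3 + 6 = 9
N_3 = 3 + 9 = 12
Terms of depth exactly 3: N_3 − N_2 = 12 − 9 = 3.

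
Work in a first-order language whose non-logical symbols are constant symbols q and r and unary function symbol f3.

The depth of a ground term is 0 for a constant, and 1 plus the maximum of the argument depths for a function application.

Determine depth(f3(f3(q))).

2

depth(f3(q)) = 1 + depth(q) = 1 + 0 = 1
depth(f3(f3(q))) = 1 + depth(f3(q)) = 1 + 1 = 2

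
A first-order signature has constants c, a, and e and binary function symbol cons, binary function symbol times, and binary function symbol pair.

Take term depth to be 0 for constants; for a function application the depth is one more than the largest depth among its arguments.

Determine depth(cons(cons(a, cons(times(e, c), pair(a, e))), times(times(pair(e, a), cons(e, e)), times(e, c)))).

4

depth(times(e, c)) = 1 + max(0, 0) = 1
depth(pair(a, e)) = 1 + max(0, 0) = 1
depth(cons(times(e, c), pair(a, e))) = 1 + max(1, 1) = 2
depth(cons(a, cons(times(e, c), pair(a, e)))) = 1 + max(0, 2) = 3
depth(pair(e, a)) = 1 + max(0, 0) = 1
depth(cons(e, e)) = 1 + max(0, 0) = 1
depth(times(pair(e, a), cons(e, e))) = 1 + max(1, 1) = 2
depth(times(times(pair(e, a), cons(e, e)), times(e, c))) = 1 + max(2, 1) = 3
depth(cons(cons(a, cons(times(e, c), pair(a, e))), times(times(pair(e, a), cons(e, e)), times(e, c)))) = 1 + max(3, 3) = 4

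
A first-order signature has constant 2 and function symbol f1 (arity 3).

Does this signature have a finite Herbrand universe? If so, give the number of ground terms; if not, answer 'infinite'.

infinite

The signature has at least one function symbol (f1, arity 3) and at least one constant (2).
Iterating f1 gives infinitely many distinct ground terms: 2, f1(2, 2, 2), f1(f1(2, 2, 2), f1(2, 2, 2), f1(2, 2, 2)), ...
So the Herbrand universe is infinite.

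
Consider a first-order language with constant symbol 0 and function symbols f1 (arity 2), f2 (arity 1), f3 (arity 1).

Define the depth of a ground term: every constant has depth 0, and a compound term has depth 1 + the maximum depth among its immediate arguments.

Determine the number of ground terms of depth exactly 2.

Let N_k = |{terms of depth ≤ k}|. Then N_0 = 1 and N_k = 1 + N_{k-1}^2 + N_{k-1} + N_{k-1} for k ≥ 1 (one summand per function symbol, arity giving the exponent).
N_0 = 1
N_1 = 1 + 1^2 + 1 + 1 = 4
N_2 = 1 + 4^2 + 4 + 4 = 25
Terms of depth exactly 2: N_2 − N_1 = 25 − 4 = 21.

21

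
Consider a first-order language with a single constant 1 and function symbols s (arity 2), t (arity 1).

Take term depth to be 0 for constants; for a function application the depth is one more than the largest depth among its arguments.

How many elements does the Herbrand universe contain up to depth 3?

183

Let N_k count ground terms of depth at most k. Each non-constant term of depth ≤ k is some function symbol applied to depth-≤(k−1) arguments, giving N_k = 1 + N_{k-1}^2 + N_{k-1}.
N_0 = 1
N_1 = 1 + 1^2 + 1 = 3
N_2 = 1 + 3^2 + 3 = 13
N_3 = 1 + 13^2 + 13 = 183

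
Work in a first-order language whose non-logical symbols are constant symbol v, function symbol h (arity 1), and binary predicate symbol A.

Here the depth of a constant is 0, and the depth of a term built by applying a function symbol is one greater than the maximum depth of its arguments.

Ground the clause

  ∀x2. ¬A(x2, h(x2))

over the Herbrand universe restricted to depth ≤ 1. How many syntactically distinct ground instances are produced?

2

Ground terms of depth ≤ 1:
  If N_k denotes the number of depth-≤k ground terms, the 1 constant gives N_0 = 1, and each function symbol of arity r contributes N_{k-1}^r new terms at level k: N_k = 1 + N_{k-1}.
  N_0 = 1
  N_1 = 1 + 1 = 2
  Explicitly: v, h(v).
So there are 2 ground terms available for substitution.
The variable x2 ranges independently over the available ground terms, and distinct assignments produce distinct instances.
Number of ground instances = 2.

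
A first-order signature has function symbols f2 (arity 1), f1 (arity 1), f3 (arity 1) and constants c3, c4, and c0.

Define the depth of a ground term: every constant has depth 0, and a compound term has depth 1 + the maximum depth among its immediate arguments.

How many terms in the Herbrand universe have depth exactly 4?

Let N_k count ground terms of depth at most k. Each non-constant term of depth ≤ k is some function symbol applied to depth-≤(k−1) arguments, giving N_k = 3 + N_{k-1} + N_{k-1} + N_{k-1}.
N_0 = 3
N_1 = 3 + 3 + 3 + 3 = 12
N_2 = 3 + 12 + 12 + 12 = 39
N_3 = 3 + 39 + 39 + 39 = 120
N_4 = 3 + 120 + 120 + 120 = 363
Terms of depth exactly 4: N_4 − N_3 = 363 − 120 = 243.

243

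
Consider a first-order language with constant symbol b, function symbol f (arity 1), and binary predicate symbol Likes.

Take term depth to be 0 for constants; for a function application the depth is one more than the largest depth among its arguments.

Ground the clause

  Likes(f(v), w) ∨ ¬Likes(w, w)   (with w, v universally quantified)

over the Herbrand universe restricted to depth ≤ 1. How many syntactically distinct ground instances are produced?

Ground terms of depth ≤ 1:
  Write N_k for the number of ground terms of depth ≤ k. A term of depth ≤ k is either a constant or a function symbol applied to arguments of depth ≤ k−1, so N_k = 1 + N_{k-1}.
  N_0 = 1
  N_1 = 1 + 1 = 2
So there are 2 ground terms available for substitution.
There are 2 variables to instantiate (w, v), each occurring in at least one literal, so different choices give different ground instances.
Number of ground instances = 2^2 = 4.

4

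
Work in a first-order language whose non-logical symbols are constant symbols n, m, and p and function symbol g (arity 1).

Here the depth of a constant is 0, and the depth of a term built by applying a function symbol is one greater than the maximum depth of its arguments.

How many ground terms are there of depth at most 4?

If N_k denotes the number of depth-≤k ground terms, the 3 constants give N_0 = 3, and each function symbol of arity r contributes N_{k-1}^r new terms at level k: N_k = 3 + N_{k-1}.
N_0 = 3
N_1 = 3 + 3 = 6
N_2 = 3 + 6 = 9
N_3 = 3 + 9 = 12
N_4 = 3 + 12 = 15

15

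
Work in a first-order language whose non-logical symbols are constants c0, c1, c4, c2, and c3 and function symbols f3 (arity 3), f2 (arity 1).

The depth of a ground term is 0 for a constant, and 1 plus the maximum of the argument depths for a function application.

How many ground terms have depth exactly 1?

Let N_k = |{terms of depth ≤ k}|. Then N_0 = 5 and N_k = 5 + N_{k-1}^3 + N_{k-1} for k ≥ 1 (one summand per function symbol, arity giving the exponent).
N_0 = 5
N_1 = 5 + 5^3 + 5 = 135
Terms of depth exactly 1: N_1 − N_0 = 135 − 5 = 130.

130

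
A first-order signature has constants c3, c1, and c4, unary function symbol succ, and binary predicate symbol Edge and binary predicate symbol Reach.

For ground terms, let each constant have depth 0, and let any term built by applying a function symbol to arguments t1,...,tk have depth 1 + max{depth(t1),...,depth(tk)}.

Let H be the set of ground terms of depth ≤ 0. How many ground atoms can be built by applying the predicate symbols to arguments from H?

18

First count ground terms of depth ≤ 0.
Count level by level. With function symbols succ/1, the terms of depth ≤ k are the 3 constants together with each function applied to depth-≤(k−1) tuples, so N_k = 3 + N_{k-1}.
N_0 = 3
Explicitly: c3, c1, c4.
So |H| = 3.
A ground atom is a predicate applied to a tuple of terms from H, so the count is the sum over predicates of |H|^arity:
  Edge: 3^2 = 9;  Reach: 3^2 = 9
Total ground atoms: 9 + 9 = 18.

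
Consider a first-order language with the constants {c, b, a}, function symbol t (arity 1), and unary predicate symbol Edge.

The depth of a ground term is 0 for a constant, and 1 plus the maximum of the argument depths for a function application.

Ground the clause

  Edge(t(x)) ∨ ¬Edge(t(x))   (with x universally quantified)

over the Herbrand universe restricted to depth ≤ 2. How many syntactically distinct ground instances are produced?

9

Ground terms of depth ≤ 2:
  Let N_k = |{terms of depth ≤ k}|. Then N_0 = 3 and N_k = 3 + N_{k-1} for k ≥ 1 (one summand per function symbol, arity giving the exponent).
  N_0 = 3
  N_1 = 3 + 3 = 6
  N_2 = 3 + 6 = 9
So there are 9 ground terms available for substitution.
The body mentions the single quantified variable x; since ground terms form a free algebra, no two substitutions collapse to the same formula.
Number of ground instances = 9.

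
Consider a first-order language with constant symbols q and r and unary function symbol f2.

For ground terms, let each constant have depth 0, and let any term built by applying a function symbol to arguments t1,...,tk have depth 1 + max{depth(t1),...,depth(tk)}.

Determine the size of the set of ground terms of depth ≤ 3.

8

If N_k denotes the number of depth-≤k ground terms, the 2 constants give N_0 = 2, and each function symbol of arity r contributes N_{k-1}^r new terms at level k: N_k = 2 + N_{k-1}.
N_0 = 2
N_1 = 2 + 2 = 4
N_2 = 2 + 4 = 6
N_3 = 2 + 6 = 8
Explicitly: q, r, f2(q), f2(r), f2(f2(q)), f2(f2(r)), f2(f2(f2(q))), f2(f2(f2(r))).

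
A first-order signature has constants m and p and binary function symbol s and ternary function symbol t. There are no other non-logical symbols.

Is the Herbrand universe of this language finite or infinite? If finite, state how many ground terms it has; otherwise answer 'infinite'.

infinite

The signature has at least one function symbol (s, arity 2) and at least one constant (m).
Iterating s gives infinitely many distinct ground terms: m, s(m, m), s(s(m, m), s(m, m)), ...
So the Herbrand universe is infinite.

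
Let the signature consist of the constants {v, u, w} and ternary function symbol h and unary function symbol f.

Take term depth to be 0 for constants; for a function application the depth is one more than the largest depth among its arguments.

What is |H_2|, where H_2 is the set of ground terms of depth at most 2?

Let N_k count ground terms of depth at most k. Each non-constant term of depth ≤ k is some function symbol applied to depth-≤(k−1) arguments, giving N_k = 3 + N_{k-1}^3 + N_{k-1}.
N_0 = 3
N_1 = 3 + 3^3 + 3 = 33
N_2 = 3 + 33^3 + 33 = 35973

35973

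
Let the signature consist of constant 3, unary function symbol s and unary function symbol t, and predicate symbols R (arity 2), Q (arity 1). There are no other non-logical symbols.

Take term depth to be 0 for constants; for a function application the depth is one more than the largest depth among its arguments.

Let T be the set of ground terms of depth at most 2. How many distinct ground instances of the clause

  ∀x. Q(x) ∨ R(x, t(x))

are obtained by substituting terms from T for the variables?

7

Ground terms of depth ≤ 2:
  Let N_k = |{terms of depth ≤ k}|. Then N_0 = 1 and N_k = 1 + N_{k-1} + N_{k-1} for k ≥ 1 (one summand per function symbol, arity giving the exponent).
  N_0 = 1
  N_1 = 1 + 1 + 1 = 3
  N_2 = 1 + 3 + 3 = 7
  Explicitly: 3, s(3), s(s(3)), s(t(3)), t(3), t(s(3)), t(t(3)).
So there are 7 ground terms available for substitution.
The clause has 1 distinct variable (x), which appears in the body. In the free term algebra distinct substitutions yield syntactically distinct ground instances.
Number of ground instances = 7.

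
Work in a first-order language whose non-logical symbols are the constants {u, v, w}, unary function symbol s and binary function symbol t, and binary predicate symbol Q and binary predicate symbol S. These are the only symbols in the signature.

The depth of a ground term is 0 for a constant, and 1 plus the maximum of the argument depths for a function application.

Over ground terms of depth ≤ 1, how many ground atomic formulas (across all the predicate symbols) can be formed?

450

First count ground terms of depth ≤ 1.
Let N_k count ground terms of depth at most k. Each non-constant term of depth ≤ k is some function symbol applied to depth-≤(k−1) arguments, giving N_k = 3 + N_{k-1} + N_{k-1}^2.
N_0 = 3
N_1 = 3 + 3 + 3^2 = 15
So |H| = 15.
Each predicate of arity r yields |H|^r ground atoms (one per choice of an r-tuple from H):
  Q: 15^2 = 225;  S: 15^2 = 225
Total ground atoms: 225 + 225 = 450.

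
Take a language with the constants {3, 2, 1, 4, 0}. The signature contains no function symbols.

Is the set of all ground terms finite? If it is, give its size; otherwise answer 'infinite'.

5

There are no function symbols, so every ground term is one of the 5 constants.
The Herbrand universe is {3, 2, 1, 4, 0}, which is finite with 5 elements.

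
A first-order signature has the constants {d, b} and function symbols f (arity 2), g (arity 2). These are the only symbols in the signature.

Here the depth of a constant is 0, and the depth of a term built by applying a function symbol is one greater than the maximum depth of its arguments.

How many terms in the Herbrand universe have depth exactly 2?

Count level by level. With function symbols f/2, g/2, the terms of depth ≤ k are the 2 constants together with each function applied to depth-≤(k−1) tuples, so N_k = 2 + N_{k-1}^2 + N_{k-1}^2.
N_0 = 2
N_1 = 2 + 2^2 + 2^2 = 10
N_2 = 2 + 10^2 + 10^2 = 202
Terms of depth exactly 2: N_2 − N_1 = 202 − 10 = 192.

192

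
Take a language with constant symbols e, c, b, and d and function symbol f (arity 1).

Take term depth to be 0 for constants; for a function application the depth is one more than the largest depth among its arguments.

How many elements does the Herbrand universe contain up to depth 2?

Let N_k count ground terms of depth at most k. Each non-constant term of depth ≤ k is some function symbol applied to depth-≤(k−1) arguments, giving N_k = 4 + N_{k-1}.
N_0 = 4
N_1 = 4 + 4 = 8
N_2 = 4 + 8 = 12

12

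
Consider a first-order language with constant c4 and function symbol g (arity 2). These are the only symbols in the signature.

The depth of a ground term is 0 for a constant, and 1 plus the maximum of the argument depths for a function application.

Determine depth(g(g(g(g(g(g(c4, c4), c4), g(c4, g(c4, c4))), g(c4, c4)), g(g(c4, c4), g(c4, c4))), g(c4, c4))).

depth(g(c4, c4)) = 1 + max(0, 0) = 1
depth(g(g(c4, c4), c4)) = 1 + max(1, 0) = 2
depth(g(c4, g(c4, c4))) = 1 + max(0, 1) = 2
depth(g(g(g(c4, c4), c4), g(c4, g(c4, c4)))) = 1 + max(2, 2) = 3
depth(g(g(g(g(c4, c4), c4), g(c4, g(c4, c4))), g(c4, c4))) = 1 + max(3, 1) = 4
depth(g(g(c4, c4), g(c4, c4))) = 1 + max(1, 1) = 2
depth(g(g(g(g(g(c4, c4), c4), g(c4, g(c4, c4))), g(c4, c4)), g(g(c4, c4), g(c4, c4)))) = 1 + max(4, 2) = 5
depth(g(g(g(g(g(g(c4, c4), c4), g(c4, g(c4, c4))), g(c4, c4)), g(g(c4, c4), g(c4, c4))), g(c4, c4))) = 1 + max(5, 1) = 6

6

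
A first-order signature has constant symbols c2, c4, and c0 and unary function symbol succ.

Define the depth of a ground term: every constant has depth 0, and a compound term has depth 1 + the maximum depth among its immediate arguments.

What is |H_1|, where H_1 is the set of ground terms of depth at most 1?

6

Count level by level. With function symbols succ/1, the terms of depth ≤ k are the 3 constants together with each function applied to depth-≤(k−1) tuples, so N_k = 3 + N_{k-1}.
N_0 = 3
N_1 = 3 + 3 = 6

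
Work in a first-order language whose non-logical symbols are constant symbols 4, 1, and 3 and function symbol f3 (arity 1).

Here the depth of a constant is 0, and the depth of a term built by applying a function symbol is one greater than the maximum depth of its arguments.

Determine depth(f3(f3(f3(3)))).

depth(f3(3)) = 1 + depth(3) = 1 + 0 = 1
depth(f3(f3(3))) = 1 + depth(f3(3)) = 1 + 1 = 2
depth(f3(f3(f3(3)))) = 1 + depth(f3(f3(3))) = 1 + 2 = 3

3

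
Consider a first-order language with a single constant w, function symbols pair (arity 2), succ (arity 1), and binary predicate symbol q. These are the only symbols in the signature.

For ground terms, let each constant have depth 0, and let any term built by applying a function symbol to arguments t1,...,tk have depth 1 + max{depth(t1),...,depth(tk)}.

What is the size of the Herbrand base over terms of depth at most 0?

1

First count ground terms of depth ≤ 0.
Write N_k for the number of ground terms of depth ≤ k. A term of depth ≤ k is either a constant or a function symbol applied to arguments of depth ≤ k−1, so N_k = 1 + N_{k-1}^2 + N_{k-1}.
N_0 = 1
So |H| = 1.
Ground atoms are formed by filling each argument slot of a predicate with a term from H, so an r-ary predicate gives |H|^r atoms:
  q: 1^2 = 1
Total ground atoms: 1.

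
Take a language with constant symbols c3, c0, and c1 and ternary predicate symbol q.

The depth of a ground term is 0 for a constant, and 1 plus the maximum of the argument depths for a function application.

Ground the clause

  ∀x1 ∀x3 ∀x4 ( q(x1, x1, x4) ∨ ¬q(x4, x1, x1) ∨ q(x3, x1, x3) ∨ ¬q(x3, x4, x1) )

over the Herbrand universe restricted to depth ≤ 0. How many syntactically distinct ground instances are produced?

27

Ground terms of depth ≤ 0:
  With no function symbols every ground term is a constant, so there are exactly 3 ground terms at every depth bound.
  N_0 = 3
  Explicitly: c3, c0, c1.
So there are 3 ground terms available for substitution.
The clause has 3 distinct variables (x1, x3, x4), each appearing in the body. In the free term algebra distinct substitutions yield syntactically distinct ground instances.
Number of ground instances = 3^3 = 27.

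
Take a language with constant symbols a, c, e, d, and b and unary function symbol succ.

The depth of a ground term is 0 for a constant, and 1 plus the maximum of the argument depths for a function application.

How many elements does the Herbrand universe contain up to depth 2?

15

Count level by level. With function symbols succ/1, the terms of depth ≤ k are the 5 constants together with each function applied to depth-≤(k−1) tuples, so N_k = 5 + N_{k-1}.
N_0 = 5
N_1 = 5 + 5 = 10
N_2 = 5 + 10 = 15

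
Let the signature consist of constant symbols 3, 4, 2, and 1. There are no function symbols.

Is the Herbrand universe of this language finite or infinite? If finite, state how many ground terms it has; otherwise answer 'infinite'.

4

There are no function symbols, so every ground term is one of the 4 constants.
The Herbrand universe is {3, 4, 2, 1}, which is finite with 4 elements.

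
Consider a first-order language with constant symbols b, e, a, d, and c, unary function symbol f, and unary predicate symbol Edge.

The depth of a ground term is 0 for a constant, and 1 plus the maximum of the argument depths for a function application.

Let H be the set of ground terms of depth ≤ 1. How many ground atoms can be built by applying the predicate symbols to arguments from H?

10

First count ground terms of depth ≤ 1.
Write N_k for the number of ground terms of depth ≤ k. A term of depth ≤ k is either a constant or a function symbol applied to arguments of depth ≤ k−1, so N_k = 5 + N_{k-1}.
N_0 = 5
N_1 = 5 + 5 = 10
Explicitly: b, e, a, d, c, f(b), f(e), f(a), f(d), f(c).
So |H| = 10.
A ground atom is a predicate applied to a tuple of terms from H, so the count is the sum over predicates of |H|^arity:
  Edge: 10
Total ground atoms: 10.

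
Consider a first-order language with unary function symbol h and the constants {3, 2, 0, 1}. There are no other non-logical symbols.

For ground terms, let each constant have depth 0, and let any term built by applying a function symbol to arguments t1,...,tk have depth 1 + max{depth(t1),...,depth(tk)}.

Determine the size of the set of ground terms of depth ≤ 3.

16

Count level by level. With function symbols h/1, the terms of depth ≤ k are the 4 constants together with each function applied to depth-≤(k−1) tuples, so N_k = 4 + N_{k-1}.
N_0 = 4
N_1 = 4 + 4 = 8
N_2 = 4 + 8 = 12
N_3 = 4 + 12 = 16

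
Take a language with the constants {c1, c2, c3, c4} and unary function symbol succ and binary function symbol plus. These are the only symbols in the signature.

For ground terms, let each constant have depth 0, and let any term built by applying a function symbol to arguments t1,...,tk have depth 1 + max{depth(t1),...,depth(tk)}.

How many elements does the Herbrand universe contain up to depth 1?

Count level by level. With function symbols succ/1, plus/2, the terms of depth ≤ k are the 4 constants together with each function applied to depth-≤(k−1) tuples, so N_k = 4 + N_{k-1} + N_{k-1}^2.
N_0 = 4
N_1 = 4 + 4 + 4^2 = 24

24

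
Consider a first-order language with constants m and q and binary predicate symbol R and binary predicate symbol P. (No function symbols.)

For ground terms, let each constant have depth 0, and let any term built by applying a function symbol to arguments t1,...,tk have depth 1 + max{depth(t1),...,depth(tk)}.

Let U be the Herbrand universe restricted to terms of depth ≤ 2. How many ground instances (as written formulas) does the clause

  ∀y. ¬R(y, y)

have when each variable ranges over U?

2

Ground terms of depth ≤ 2:
  With no function symbols every ground term is a constant, so there are exactly 2 ground terms at every depth bound.
  N_0 = 2
  N_1 = 2
  N_2 = 2
  Explicitly: m, q.
So there are 2 ground terms available for substitution.
The body mentions the single quantified variable y; since ground terms form a free algebra, no two substitutions collapse to the same formula.
Number of ground instances = 2.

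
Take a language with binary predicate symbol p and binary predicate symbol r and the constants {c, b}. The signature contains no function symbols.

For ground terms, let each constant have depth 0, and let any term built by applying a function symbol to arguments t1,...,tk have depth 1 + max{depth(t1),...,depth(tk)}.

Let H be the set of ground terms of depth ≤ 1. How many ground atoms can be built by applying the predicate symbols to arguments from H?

8

First count ground terms of depth ≤ 1.
With no function symbols every ground term is a constant, so there are exactly 2 ground terms at every depth bound.
N_0 = 2
N_1 = 2
Explicitly: c, b.
So |H| = 2.
Ground atoms are formed by filling each argument slot of a predicate with a term from H, so an r-ary predicate gives |H|^r atoms:
  p: 2^2 = 4;  r: 2^2 = 4
Total ground atoms: 4 + 4 = 8.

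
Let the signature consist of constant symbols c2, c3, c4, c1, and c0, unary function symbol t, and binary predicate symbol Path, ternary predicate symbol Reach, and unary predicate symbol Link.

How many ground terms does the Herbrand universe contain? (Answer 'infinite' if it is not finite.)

The signature has at least one function symbol (t, arity 1) and at least one constant (c2).
Iterating t gives infinitely many distinct ground terms: c2, t(c2), t(t(c2)), ...
So the Herbrand universe is infinite.

infinite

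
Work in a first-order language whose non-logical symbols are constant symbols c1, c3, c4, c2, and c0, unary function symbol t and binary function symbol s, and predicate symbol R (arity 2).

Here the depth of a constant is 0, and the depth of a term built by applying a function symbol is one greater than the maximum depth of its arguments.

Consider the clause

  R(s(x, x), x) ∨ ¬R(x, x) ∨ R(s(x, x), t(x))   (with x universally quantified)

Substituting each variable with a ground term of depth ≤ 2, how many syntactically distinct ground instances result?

Ground terms of depth ≤ 2:
  Let N_k count ground terms of depth at most k. Each non-constant term of depth ≤ k is some function symbol applied to depth-≤(k−1) arguments, giving N_k = 5 + N_{k-1} + N_{k-1}^2.
  N_0 = 5
  N_1 = 5 + 5 + 5^2 = 35
  N_2 = 5 + 35 + 35^2 = 1265
So there are 1265 ground terms available for substitution.
The variable x ranges independently over the available ground terms, and distinct assignments produce distinct instances.
Number of ground instances = 1265.

1265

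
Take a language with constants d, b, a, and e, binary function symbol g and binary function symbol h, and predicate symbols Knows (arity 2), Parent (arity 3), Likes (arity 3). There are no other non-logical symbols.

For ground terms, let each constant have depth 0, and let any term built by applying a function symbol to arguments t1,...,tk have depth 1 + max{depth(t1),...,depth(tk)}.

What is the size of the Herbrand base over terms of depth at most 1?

94608

First count ground terms of depth ≤ 1.
Count level by level. With function symbols g/2, h/2, the terms of depth ≤ k are the 4 constants together with each function applied to depth-≤(k−1) tuples, so N_k = 4 + N_{k-1}^2 + N_{k-1}^2.
N_0 = 4
N_1 = 4 + 4^2 + 4^2 = 36
So |H| = 36.
For each predicate symbol, the number of ground atoms is |H| raised to its arity; summing:
  Knows: 36^2 = 1296;  Parent: 36^3 = 46656;  Likes: 36^3 = 46656
Total ground atoms: 1296 + 46656 + 46656 = 94608.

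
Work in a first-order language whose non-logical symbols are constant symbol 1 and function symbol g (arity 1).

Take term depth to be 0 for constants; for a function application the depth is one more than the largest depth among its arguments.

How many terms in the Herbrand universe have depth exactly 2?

1

If N_k denotes the number of depth-≤k ground terms, the 1 constant gives N_0 = 1, and each function symbol of arity r contributes N_{k-1}^r new terms at level k: N_k = 1 + N_{k-1}.
N_0 = 1
N_1 = 1 + 1 = 2
N_2 = 1 + 2 = 3
Terms of depth exactly 2: N_2 − N_1 = 3 − 2 = 1.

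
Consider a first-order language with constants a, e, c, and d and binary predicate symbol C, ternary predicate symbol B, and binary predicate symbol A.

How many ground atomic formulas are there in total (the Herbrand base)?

96

With no function symbols, the Herbrand universe is just the 4 constants.
Ground atoms per predicate: C: 4^2 = 16, B: 4^3 = 64, A: 4^2 = 16.
Herbrand base size = 16 + 64 + 16 = 96.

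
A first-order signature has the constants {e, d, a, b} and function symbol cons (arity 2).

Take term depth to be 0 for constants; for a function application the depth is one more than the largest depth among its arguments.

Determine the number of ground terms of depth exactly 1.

16

Let N_k count ground terms of depth at most k. Each non-constant term of depth ≤ k is some function symbol applied to depth-≤(k−1) arguments, giving N_k = 4 + N_{k-1}^2.
N_0 = 4
N_1 = 4 + 4^2 = 20
Terms of depth exactly 1: N_1 − N_0 = 20 − 4 = 16.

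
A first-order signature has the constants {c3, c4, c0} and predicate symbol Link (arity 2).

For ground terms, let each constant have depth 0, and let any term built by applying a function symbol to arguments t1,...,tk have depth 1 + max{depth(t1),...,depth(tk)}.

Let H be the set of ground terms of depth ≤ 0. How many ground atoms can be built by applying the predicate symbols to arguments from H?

First count ground terms of depth ≤ 0.
With no function symbols every ground term is a constant, so there are exactly 3 ground terms at every depth bound.
N_0 = 3
Explicitly: c3, c4, c0.
So |H| = 3.
Each predicate of arity r yields |H|^r ground atoms (one per choice of an r-tuple from H):
  Link: 3^2 = 9
Total ground atoms: 9.

9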